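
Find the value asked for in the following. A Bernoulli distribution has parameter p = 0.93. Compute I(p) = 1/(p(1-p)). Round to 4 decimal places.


For Bernoulli(p), Fisher information is I(p) = 1/(p*(1-p)).
p = 0.93, 1-p = 0.07.
p*(1-p) = 0.0651.
I(p) = 1/0.0651 = 15.3610

15.3610


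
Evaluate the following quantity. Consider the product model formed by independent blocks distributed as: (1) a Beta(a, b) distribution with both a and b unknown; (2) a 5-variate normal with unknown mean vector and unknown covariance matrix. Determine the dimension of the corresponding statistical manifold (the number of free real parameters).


The dimension of a statistical manifold equals the number of free
(independent) real parameters of the model. For a product of independent
blocks the parameter counts add.
- Beta (a, b): 2.
- 5-variate normal: 5 (mean) + 5*6/2 = 15 (symmetric covariance) = 20.
Total = 2 + 20 = 22.
Dimension = 22

22


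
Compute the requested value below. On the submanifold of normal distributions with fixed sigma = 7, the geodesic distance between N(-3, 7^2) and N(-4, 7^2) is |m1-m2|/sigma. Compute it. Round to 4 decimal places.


On the fixed-variance normal subfamily, geodesic distance = |m1-m2|/sigma.
|-3 - -4| = 1.
sigma = 7.
d = 1/7 = 0.1429

0.1429


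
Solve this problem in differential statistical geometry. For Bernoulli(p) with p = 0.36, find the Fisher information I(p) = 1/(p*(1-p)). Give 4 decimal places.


For Bernoulli(p), Fisher information is I(p) = 1/(p*(1-p)).
p = 0.36, 1-p = 0.64.
p*(1-p) = 0.2304.
I(p) = 1/0.2304 = 4.3403

4.3403


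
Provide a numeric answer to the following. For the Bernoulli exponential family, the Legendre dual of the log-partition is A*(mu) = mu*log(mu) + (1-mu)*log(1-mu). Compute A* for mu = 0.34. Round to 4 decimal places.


Legendre transform for Bernoulli:
A*(mu) = mu*log(mu) + (1-mu)*log(1-mu).
mu = 0.34, 1-mu = 0.66.
mu*log(mu) = 0.34*log(0.34) = -0.366795.
(1-mu)*log(1-mu) = 0.66*log(0.66) = -0.27424.
A* = -0.366795 + -0.27424 = -0.6410

-0.6410


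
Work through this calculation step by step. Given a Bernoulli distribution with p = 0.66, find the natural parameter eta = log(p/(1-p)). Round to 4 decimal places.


Natural parameter for Bernoulli: eta = log(p/(1-p)).
p = 0.66, 1-p = 0.34.
p/(1-p) = 1.941176.
eta = log(1.941176) = 0.6633

0.6633


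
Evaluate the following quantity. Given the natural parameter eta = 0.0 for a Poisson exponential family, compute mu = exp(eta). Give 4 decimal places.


Expectation parameter for Poisson exponential family:
mu = exp(eta).
eta = 0.0.
mu = exp(0.0) = 1.0000

1.0000


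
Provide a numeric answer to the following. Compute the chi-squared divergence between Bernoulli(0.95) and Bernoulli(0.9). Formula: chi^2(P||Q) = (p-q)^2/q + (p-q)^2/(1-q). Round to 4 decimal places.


Chi-squared divergence between Bernoulli distributions:
chi^2 = (p-q)^2/q + (p-q)^2/(1-q).
p = 0.95, q = 0.9, p-q = 0.05.
(p-q)^2 = 0.0025.
term1 = 0.0025/0.9 = 0.002778.
term2 = 0.0025/0.1 = 0.025.
chi^2 = 0.002778 + 0.025 = 0.0278

0.0278


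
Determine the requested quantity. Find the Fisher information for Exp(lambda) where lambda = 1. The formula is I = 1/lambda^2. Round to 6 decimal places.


Fisher information for exponential: I(lambda) = 1/lambda^2.
lambda = 1, lambda^2 = 1.
I = 1/1 = 1.000000

1.000000


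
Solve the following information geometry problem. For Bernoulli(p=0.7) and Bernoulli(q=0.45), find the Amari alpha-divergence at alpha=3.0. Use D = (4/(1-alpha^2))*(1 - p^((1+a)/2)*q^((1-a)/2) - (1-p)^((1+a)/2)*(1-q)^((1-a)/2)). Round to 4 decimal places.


Amari alpha-divergence:
D = (4/(1-alpha^2))*(1 - p^((1+a)/2)*q^((1-a)/2) - (1-p)^((1+a)/2)*(1-q)^((1-a)/2)).
alpha = 3.0, p = 0.7, q = 0.45.
e1 = (1+alpha)/2 = 2.0, e2 = (1-alpha)/2 = -1.0.
t1 = p^e1 * q^e2 = 0.7^2.0 * 0.45^-1.0 = 1.088889.
t2 = (1-p)^e1 * (1-q)^e2 = 0.3^2.0 * 0.55^-1.0 = 0.163636.
4/(1-alpha^2) = -0.5.
D = -0.5*(1 - 1.088889 - 0.163636) = 0.1263

0.1263


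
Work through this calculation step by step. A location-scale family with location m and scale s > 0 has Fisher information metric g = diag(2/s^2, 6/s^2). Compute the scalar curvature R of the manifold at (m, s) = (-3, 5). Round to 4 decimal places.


The metric has the form g = (A dm^2 + B ds^2)/s^2 with A = 2, B = 6.
Substitute u = sqrt(A/B)*m: g = B*(du^2 + ds^2)/s^2, i.e. B times the
Poincare upper half-plane metric, which has constant Gaussian curvature -1.
Scaling a 2D metric by a constant c divides the Gaussian curvature by c,
so K = -1/B = -1/(6) = -0.1667 everywhere (the point (m, s) = (-3, 5) is irrelevant:
the curvature is constant).
Scalar curvature in dimension 2: R = 2K = -2/(6) = -0.3333.

-0.3333


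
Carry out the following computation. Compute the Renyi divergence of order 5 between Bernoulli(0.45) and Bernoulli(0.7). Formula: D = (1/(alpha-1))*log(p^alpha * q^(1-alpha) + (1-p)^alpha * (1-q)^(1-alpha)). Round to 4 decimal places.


Renyi divergence of order alpha between Bernoulli distributions:
D = (1/(alpha-1))*log(p^alpha * q^(1-alpha) + (1-p)^alpha * (1-q)^(1-alpha)).
alpha = 5, p = 0.45, q = 0.7.
p^alpha * q^(1-alpha) = 0.45^5 * 0.7^-4 = 0.076855.
(1-p)^alpha * (1-q)^(1-alpha) = 0.55^5 * 0.3^-4 = 6.213387.
sum = 0.076855 + 6.213387 = 6.290242.
D = (1/4)*log(6.290242) = 0.4597

0.4597


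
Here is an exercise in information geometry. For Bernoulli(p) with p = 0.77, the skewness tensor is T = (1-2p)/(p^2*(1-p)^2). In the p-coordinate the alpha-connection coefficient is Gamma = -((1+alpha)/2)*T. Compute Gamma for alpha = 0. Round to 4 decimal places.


Skewness (Amari-Chentsov) tensor: T = (1-2p)/(p^2*(1-p)^2).
p = 0.77, 1-2p = -0.54, p^2 = 0.5929, (1-p)^2 = 0.0529.
T = -0.54/(0.5929 * 0.0529) = -17.216967.
In the p-coordinate, Gamma^(alpha) = Gamma^(0) - (alpha/2)*T with Gamma^(0) = (1/2)*g'(p) = -T/2,
so Gamma^(alpha) = -((1+alpha)/2)*T.
alpha = 0, -(1+alpha)/2 = -0.5.
Gamma = -0.5 * -17.216967 = 8.6085

8.6085


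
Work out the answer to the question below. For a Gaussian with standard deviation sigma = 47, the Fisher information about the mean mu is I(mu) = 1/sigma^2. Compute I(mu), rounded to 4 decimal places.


The Fisher information for the mean of a normal distribution is I(mu) = 1/sigma^2.
sigma = 47, so sigma^2 = 2209.
I(mu) = 1/2209 = 0.0005

0.0005


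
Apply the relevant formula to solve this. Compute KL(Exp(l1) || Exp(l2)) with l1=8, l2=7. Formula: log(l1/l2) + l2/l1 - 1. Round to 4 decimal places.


KL divergence for exponential family:
KL = log(l1/l2) + l2/l1 - 1.
log(8/7) = 0.133531.
7/8 = 0.875.
KL = 0.133531 + 0.875 - 1 = 0.0085

0.0085


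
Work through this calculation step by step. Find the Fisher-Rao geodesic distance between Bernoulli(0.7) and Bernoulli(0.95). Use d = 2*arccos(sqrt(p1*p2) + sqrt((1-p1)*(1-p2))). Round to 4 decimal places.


Geodesic distance on Bernoulli manifold:
d(p1,p2) = 2*arccos(sqrt(p1*p2) + sqrt((1-p1)*(1-p2))).
sqrt(p1*p2) = sqrt(0.7*0.95) = 0.815475.
sqrt((1-p1)*(1-p2)) = sqrt(0.3*0.05) = 0.122474.
arg = 0.815475 + 0.122474 = 0.93795.
d = 2*arccos(0.93795) = 0.7083

0.7083


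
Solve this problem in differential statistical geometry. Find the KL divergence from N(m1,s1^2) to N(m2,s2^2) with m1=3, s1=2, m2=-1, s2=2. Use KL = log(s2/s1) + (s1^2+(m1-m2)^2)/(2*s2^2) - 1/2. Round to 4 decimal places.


KL divergence between normal distributions:
KL = log(s2/s1) + (s1^2 + (m1-m2)^2)/(2*s2^2) - 1/2.
log(2/2) = 0.0.
(2^2 + (3--1)^2)/(2*2^2) = (4 + 16)/8 = 2.5.
KL = 0.0 + 2.5 - 0.5 = 2.0000

2.0000


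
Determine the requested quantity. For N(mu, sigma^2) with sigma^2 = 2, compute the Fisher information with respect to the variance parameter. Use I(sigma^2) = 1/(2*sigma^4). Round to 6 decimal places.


Fisher information for variance: I(sigma^2) = 1/(2*sigma^4).
sigma^2 = 2, so sigma^4 = 4.
I = 1/(2*4) = 1/8 = 0.125000

0.125000


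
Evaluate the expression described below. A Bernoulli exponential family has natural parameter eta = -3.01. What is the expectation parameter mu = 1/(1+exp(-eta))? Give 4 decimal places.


Dual coordinate (expectation parameter) for Bernoulli:
mu = 1/(1+exp(-eta)).
eta = -3.01.
exp(-eta) = exp(3.01) = 20.2874.
mu = 1/(1+20.2874) = 0.0470

0.0470


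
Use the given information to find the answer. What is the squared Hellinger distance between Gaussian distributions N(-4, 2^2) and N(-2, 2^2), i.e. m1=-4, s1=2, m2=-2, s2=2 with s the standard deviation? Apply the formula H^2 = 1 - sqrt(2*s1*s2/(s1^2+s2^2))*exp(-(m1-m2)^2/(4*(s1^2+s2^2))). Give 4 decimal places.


Squared Hellinger distance for Gaussians:
H^2 = 1 - sqrt(2*s1*s2/(s1^2+s2^2)) * exp(-(m1-m2)^2/(4*(s1^2+s2^2))).
s1^2 = 4, s2^2 = 4, s1^2+s2^2 = 8.
sqrt(2*2*2/(8)) = 1.0.
(m1-m2)^2 = (-2)^2 = 4.
exp(-4/(4*8)) = exp(-0.125) = 0.882497.
H^2 = 1 - 1.0*0.882497 = 0.1175

0.1175


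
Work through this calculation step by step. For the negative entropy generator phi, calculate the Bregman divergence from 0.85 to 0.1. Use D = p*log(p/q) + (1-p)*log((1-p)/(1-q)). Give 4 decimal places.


Bregman divergence with negative entropy generator:
D = p*log(p/q) + (1-p)*log((1-p)/(1-q)).
p = 0.85, q = 0.1.
p*log(p/q) = 0.85*log(0.85/0.1) = 1.819056.
(1-p)*log((1-p)/(1-q)) = 0.15*log(0.15/0.9) = -0.268764.
D = 1.819056 + -0.268764 = 1.5503

1.5503


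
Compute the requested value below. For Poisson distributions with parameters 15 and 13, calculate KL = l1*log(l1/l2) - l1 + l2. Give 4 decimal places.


KL divergence for Poisson:
KL = l1*log(l1/l2) - l1 + l2.
l1 = 15, l2 = 13.
log(15/13) = 0.143101.
l1*log(l1/l2) = 15 * 0.143101 = 2.146513.
KL = 2.146513 - 15 + 13 = 0.1465

0.1465


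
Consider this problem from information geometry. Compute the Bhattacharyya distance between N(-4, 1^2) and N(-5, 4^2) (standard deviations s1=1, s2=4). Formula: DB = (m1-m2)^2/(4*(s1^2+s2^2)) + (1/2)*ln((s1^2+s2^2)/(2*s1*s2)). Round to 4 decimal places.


Bhattacharyya distance between two Gaussians:
DB = (m1-m2)^2/(4*(s1^2+s2^2)) + (1/2)*ln((s1^2+s2^2)/(2*s1*s2)).
(m1-m2)^2 = (1)^2 = 1.
s1^2+s2^2 = 1 + 16 = 17.
term1 = 1/68 = 0.014706.
term2 = 0.5*ln(17/8.0) = 0.376886.
DB = 0.014706 + 0.376886 = 0.3916

0.3916


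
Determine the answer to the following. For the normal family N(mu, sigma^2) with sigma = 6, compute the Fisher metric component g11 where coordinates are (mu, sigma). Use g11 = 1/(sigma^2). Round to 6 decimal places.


For the 2-parameter normal family, the Fisher metric has:
  g11 = 1/sigma^2, g22 = 2/sigma^2.
sigma = 6, sigma^2 = 36.
g11 = 0.027778

0.027778


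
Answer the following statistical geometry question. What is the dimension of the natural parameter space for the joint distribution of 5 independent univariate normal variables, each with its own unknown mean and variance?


Exponential family dimension calculation:
Each univariate normal has two natural parameters (mu/sigma^2 and -1/(2 sigma^2)).
With 5 independent components, dim = 2 * 5 = 10.

10


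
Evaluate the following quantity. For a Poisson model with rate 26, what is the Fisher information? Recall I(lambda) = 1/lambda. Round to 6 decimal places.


Fisher information for Poisson: I(lambda) = 1/lambda.
lambda = 26.
I(lambda) = 1/26 = 0.038462

0.038462


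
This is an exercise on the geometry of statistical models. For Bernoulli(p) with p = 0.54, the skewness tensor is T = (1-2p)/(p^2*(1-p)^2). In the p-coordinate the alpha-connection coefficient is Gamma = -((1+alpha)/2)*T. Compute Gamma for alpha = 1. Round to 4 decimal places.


Skewness (Amari-Chentsov) tensor: T = (1-2p)/(p^2*(1-p)^2).
p = 0.54, 1-2p = -0.08, p^2 = 0.2916, (1-p)^2 = 0.2116.
T = -0.08/(0.2916 * 0.2116) = -1.296543.
In the p-coordinate, Gamma^(alpha) = Gamma^(0) - (alpha/2)*T with Gamma^(0) = (1/2)*g'(p) = -T/2,
so Gamma^(alpha) = -((1+alpha)/2)*T.
alpha = 1, -(1+alpha)/2 = -1.0.
Gamma = -1.0 * -1.296543 = 1.2965

1.2965


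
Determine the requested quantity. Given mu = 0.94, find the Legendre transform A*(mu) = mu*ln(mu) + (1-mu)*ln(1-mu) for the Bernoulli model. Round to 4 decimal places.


Legendre transform for Bernoulli:
A*(mu) = mu*log(mu) + (1-mu)*log(1-mu).
mu = 0.94, 1-mu = 0.06.
mu*log(mu) = 0.94*log(0.94) = -0.058163.
(1-mu)*log(1-mu) = 0.06*log(0.06) = -0.168805.
A* = -0.058163 + -0.168805 = -0.2270

-0.2270


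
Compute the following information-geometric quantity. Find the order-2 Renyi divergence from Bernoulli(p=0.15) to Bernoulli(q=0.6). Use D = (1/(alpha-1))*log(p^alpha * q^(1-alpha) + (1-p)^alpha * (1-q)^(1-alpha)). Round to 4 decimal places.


Renyi divergence of order alpha between Bernoulli distributions:
D = (1/(alpha-1))*log(p^alpha * q^(1-alpha) + (1-p)^alpha * (1-q)^(1-alpha)).
alpha = 2, p = 0.15, q = 0.6.
p^alpha * q^(1-alpha) = 0.15^2 * 0.6^-1 = 0.0375.
(1-p)^alpha * (1-q)^(1-alpha) = 0.85^2 * 0.4^-1 = 1.80625.
sum = 0.0375 + 1.80625 = 1.84375.
D = (1/1)*log(1.84375) = 0.6118

0.6118


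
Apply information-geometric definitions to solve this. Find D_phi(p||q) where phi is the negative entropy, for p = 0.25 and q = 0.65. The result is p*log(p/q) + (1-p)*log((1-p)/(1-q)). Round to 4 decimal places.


Bregman divergence with negative entropy generator:
D = p*log(p/q) + (1-p)*log((1-p)/(1-q)).
p = 0.25, q = 0.65.
p*log(p/q) = 0.25*log(0.25/0.65) = -0.238878.
(1-p)*log((1-p)/(1-q)) = 0.75*log(0.75/0.35) = 0.571605.
D = -0.238878 + 0.571605 = 0.3327

0.3327


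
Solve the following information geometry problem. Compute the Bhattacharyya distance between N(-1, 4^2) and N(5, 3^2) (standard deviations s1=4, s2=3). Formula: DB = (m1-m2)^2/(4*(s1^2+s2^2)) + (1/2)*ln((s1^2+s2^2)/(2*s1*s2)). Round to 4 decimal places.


Bhattacharyya distance between two Gaussians:
DB = (m1-m2)^2/(4*(s1^2+s2^2)) + (1/2)*ln((s1^2+s2^2)/(2*s1*s2)).
(m1-m2)^2 = (-6)^2 = 36.
s1^2+s2^2 = 16 + 9 = 25.
term1 = 36/100 = 0.36.
term2 = 0.5*ln(25/24.0) = 0.020411.
DB = 0.36 + 0.020411 = 0.3804

0.3804


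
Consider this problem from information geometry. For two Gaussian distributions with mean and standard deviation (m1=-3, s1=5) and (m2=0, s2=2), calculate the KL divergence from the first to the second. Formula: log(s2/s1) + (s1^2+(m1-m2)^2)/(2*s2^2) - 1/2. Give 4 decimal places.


KL divergence between normal distributions:
KL = log(s2/s1) + (s1^2 + (m1-m2)^2)/(2*s2^2) - 1/2.
log(2/5) = -0.916291.
(5^2 + (-3-0)^2)/(2*2^2) = (25 + 9)/8 = 4.25.
KL = -0.916291 + 4.25 - 0.5 = 2.8337

2.8337


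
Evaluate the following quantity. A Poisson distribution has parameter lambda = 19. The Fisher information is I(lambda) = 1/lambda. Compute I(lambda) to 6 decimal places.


Fisher information for Poisson: I(lambda) = 1/lambda.
lambda = 19.
I(lambda) = 1/19 = 0.052632

0.052632


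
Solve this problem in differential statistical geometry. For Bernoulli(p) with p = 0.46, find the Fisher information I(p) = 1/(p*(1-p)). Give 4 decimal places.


For Bernoulli(p), Fisher information is I(p) = 1/(p*(1-p)).
p = 0.46, 1-p = 0.54.
p*(1-p) = 0.2484.
I(p) = 1/0.2484 = 4.0258

4.0258


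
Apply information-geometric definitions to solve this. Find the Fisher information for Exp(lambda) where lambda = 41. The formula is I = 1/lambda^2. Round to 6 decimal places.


Fisher information for exponential: I(lambda) = 1/lambda^2.
lambda = 41, lambda^2 = 1681.
I = 1/1681 = 0.000595

0.000595


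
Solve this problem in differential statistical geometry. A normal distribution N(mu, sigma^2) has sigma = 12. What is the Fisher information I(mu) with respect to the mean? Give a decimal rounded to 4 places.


The Fisher information for the mean of a normal distribution is I(mu) = 1/sigma^2.
sigma = 12, so sigma^2 = 144.
I(mu) = 1/144 = 0.0069

0.0069


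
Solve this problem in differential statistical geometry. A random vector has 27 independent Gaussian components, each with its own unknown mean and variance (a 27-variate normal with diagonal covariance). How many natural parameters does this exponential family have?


Exponential family dimension calculation:
Each univariate normal has two natural parameters (mu/sigma^2 and -1/(2 sigma^2)).
With 27 independent components, dim = 2 * 27 = 54.

54


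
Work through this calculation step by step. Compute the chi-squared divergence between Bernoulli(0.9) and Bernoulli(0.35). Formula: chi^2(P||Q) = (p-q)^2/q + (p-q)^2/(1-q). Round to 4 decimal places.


Chi-squared divergence between Bernoulli distributions:
chi^2 = (p-q)^2/q + (p-q)^2/(1-q).
p = 0.9, q = 0.35, p-q = 0.55.
(p-q)^2 = 0.3025.
term1 = 0.3025/0.35 = 0.864286.
term2 = 0.3025/0.65 = 0.465385.
chi^2 = 0.864286 + 0.465385 = 1.3297

1.3297


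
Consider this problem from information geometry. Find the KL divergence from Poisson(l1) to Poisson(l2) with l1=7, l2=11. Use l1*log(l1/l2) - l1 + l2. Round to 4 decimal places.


KL divergence for Poisson:
KL = l1*log(l1/l2) - l1 + l2.
l1 = 7, l2 = 11.
log(7/11) = -0.451985.
l1*log(l1/l2) = 7 * -0.451985 = -3.163896.
KL = -3.163896 - 7 + 11 = 0.8361

0.8361


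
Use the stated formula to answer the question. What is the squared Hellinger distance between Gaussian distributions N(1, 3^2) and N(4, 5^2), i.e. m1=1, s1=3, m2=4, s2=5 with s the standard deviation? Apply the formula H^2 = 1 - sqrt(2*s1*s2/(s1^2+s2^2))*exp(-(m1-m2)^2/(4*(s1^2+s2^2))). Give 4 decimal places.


Squared Hellinger distance for Gaussians:
H^2 = 1 - sqrt(2*s1*s2/(s1^2+s2^2)) * exp(-(m1-m2)^2/(4*(s1^2+s2^2))).
s1^2 = 9, s2^2 = 25, s1^2+s2^2 = 34.
sqrt(2*3*5/(34)) = 0.939336.
(m1-m2)^2 = (-3)^2 = 9.
exp(-9/(4*34)) = exp(-0.066176) = 0.935966.
H^2 = 1 - 0.939336*0.935966 = 0.1208

0.1208


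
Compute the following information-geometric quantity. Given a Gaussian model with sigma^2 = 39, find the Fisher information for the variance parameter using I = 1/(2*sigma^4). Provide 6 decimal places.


Fisher information for variance: I(sigma^2) = 1/(2*sigma^4).
sigma^2 = 39, so sigma^4 = 1521.
I = 1/(2*1521) = 1/3042 = 0.000329

0.000329


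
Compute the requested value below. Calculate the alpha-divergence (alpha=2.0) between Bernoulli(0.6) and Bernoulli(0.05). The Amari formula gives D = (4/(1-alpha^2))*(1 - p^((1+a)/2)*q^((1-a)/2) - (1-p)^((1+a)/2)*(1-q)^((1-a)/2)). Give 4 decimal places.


Amari alpha-divergence:
D = (4/(1-alpha^2))*(1 - p^((1+a)/2)*q^((1-a)/2) - (1-p)^((1+a)/2)*(1-q)^((1-a)/2)).
alpha = 2.0, p = 0.6, q = 0.05.
e1 = (1+alpha)/2 = 1.5, e2 = (1-alpha)/2 = -0.5.
t1 = p^e1 * q^e2 = 0.6^1.5 * 0.05^-0.5 = 2.078461.
t2 = (1-p)^e1 * (1-q)^e2 = 0.4^1.5 * 0.95^-0.5 = 0.259554.
4/(1-alpha^2) = -1.333333.
D = -1.333333*(1 - 2.078461 - 0.259554) = 1.7840

1.7840


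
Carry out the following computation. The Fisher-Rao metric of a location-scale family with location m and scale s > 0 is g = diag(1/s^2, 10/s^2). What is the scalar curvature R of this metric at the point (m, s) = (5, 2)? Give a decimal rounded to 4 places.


The metric has the form g = (A dm^2 + B ds^2)/s^2 with A = 1, B = 10.
Substitute u = sqrt(A/B)*m: g = B*(du^2 + ds^2)/s^2, i.e. B times the
Poincare upper half-plane metric, which has constant Gaussian curvature -1.
Scaling a 2D metric by a constant c divides the Gaussian curvature by c,
so K = -1/B = -1/(10) = -0.1000 everywhere (the point (m, s) = (5, 2) is irrelevant:
the curvature is constant).
Scalar curvature in dimension 2: R = 2K = -2/(10) = -0.2000.

-0.2000


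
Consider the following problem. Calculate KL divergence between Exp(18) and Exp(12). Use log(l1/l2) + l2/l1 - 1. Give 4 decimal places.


KL divergence for exponential family:
KL = log(l1/l2) + l2/l1 - 1.
log(18/12) = 0.405465.
12/18 = 0.666667.
KL = 0.405465 + 0.666667 - 1 = 0.0721

0.0721


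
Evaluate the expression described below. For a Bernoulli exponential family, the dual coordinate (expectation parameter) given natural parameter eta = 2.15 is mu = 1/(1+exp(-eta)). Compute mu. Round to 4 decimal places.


Dual coordinate (expectation parameter) for Bernoulli:
mu = 1/(1+exp(-eta)).
eta = 2.15.
exp(-eta) = exp(-2.15) = 0.116484.
mu = 1/(1+0.116484) = 0.8957

0.8957


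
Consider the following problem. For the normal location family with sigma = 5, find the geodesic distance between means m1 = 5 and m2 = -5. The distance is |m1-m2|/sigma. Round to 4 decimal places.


On the fixed-variance normal subfamily, geodesic distance = |m1-m2|/sigma.
|5 - -5| = 10.
sigma = 5.
d = 10/5 = 2.0000

2.0000


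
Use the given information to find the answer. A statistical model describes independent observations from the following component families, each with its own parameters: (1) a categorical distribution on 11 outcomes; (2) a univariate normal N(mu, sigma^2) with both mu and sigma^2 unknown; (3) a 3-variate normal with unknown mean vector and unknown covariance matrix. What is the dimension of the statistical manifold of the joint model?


The dimension of a statistical manifold equals the number of free
(independent) real parameters of the model. For a product of independent
blocks the parameter counts add.
- categorical on 11 outcomes (probabilities sum to 1): 11-1 = 10.
- normal (mu, sigma^2): 2.
- 3-variate normal: 3 (mean) + 3*4/2 = 6 (symmetric covariance) = 9.
Total = 10 + 2 + 9 = 21.
Dimension = 21

21


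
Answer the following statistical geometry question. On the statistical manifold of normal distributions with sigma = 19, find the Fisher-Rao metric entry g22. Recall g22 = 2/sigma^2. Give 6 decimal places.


For the 2-parameter normal family, the Fisher metric has:
  g11 = 1/sigma^2, g22 = 2/sigma^2.
sigma = 19, sigma^2 = 361.
g22 = 0.005540

0.005540


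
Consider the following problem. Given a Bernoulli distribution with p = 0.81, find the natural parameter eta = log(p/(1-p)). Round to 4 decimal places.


Natural parameter for Bernoulli: eta = log(p/(1-p)).
p = 0.81, 1-p = 0.19.
p/(1-p) = 4.263158.
eta = log(4.263158) = 1.4500

1.4500


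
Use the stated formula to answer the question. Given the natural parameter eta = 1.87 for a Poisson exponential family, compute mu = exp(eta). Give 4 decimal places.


Expectation parameter for Poisson exponential family:
mu = exp(eta).
eta = 1.87.
mu = exp(1.87) = 6.4883

6.4883


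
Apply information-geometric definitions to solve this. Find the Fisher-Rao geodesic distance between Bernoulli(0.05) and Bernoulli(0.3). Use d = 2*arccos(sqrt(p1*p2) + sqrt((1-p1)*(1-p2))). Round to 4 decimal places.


Geodesic distance on Bernoulli manifold:
d(p1,p2) = 2*arccos(sqrt(p1*p2) + sqrt((1-p1)*(1-p2))).
sqrt(p1*p2) = sqrt(0.05*0.3) = 0.122474.
sqrt((1-p1)*(1-p2)) = sqrt(0.95*0.7) = 0.815475.
arg = 0.122474 + 0.815475 = 0.93795.
d = 2*arccos(0.93795) = 0.7083

0.7083


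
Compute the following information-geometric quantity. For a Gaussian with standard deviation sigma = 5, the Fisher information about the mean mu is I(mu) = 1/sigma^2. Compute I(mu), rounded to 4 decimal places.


The Fisher information for the mean of a normal distribution is I(mu) = 1/sigma^2.
sigma = 5, so sigma^2 = 25.
I(mu) = 1/25 = 0.0400

0.0400


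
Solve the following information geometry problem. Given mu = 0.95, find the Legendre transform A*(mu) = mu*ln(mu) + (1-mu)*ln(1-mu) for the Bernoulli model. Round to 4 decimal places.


Legendre transform for Bernoulli:
A*(mu) = mu*log(mu) + (1-mu)*log(1-mu).
mu = 0.95, 1-mu = 0.05.
mu*log(mu) = 0.95*log(0.95) = -0.048729.
(1-mu)*log(1-mu) = 0.05*log(0.05) = -0.149787.
A* = -0.048729 + -0.149787 = -0.1985

-0.1985


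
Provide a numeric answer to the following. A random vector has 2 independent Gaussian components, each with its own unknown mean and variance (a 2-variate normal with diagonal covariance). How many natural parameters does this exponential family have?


Exponential family dimension calculation:
Each univariate normal has two natural parameters (mu/sigma^2 and -1/(2 sigma^2)).
With 2 independent components, dim = 2 * 2 = 4.

4


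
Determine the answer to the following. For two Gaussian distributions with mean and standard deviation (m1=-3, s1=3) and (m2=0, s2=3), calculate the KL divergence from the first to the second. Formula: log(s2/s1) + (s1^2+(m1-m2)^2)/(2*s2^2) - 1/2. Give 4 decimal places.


KL divergence between normal distributions:
KL = log(s2/s1) + (s1^2 + (m1-m2)^2)/(2*s2^2) - 1/2.
log(3/3) = 0.0.
(3^2 + (-3-0)^2)/(2*3^2) = (9 + 9)/18 = 1.0.
KL = 0.0 + 1.0 - 0.5 = 0.5000

0.5000


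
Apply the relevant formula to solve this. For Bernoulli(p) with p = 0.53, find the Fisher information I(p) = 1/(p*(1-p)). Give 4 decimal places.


For Bernoulli(p), Fisher information is I(p) = 1/(p*(1-p)).
p = 0.53, 1-p = 0.47.
p*(1-p) = 0.2491.
I(p) = 1/0.2491 = 4.0145

4.0145


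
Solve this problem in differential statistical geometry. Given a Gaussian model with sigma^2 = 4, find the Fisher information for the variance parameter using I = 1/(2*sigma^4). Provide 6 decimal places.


Fisher information for variance: I(sigma^2) = 1/(2*sigma^4).
sigma^2 = 4, so sigma^4 = 16.
I = 1/(2*16) = 1/32 = 0.031250

0.031250


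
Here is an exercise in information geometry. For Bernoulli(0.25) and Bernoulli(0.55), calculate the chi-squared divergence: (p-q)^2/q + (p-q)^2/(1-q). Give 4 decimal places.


Chi-squared divergence between Bernoulli distributions:
chi^2 = (p-q)^2/q + (p-q)^2/(1-q).
p = 0.25, q = 0.55, p-q = -0.3.
(p-q)^2 = 0.09.
term1 = 0.09/0.55 = 0.163636.
term2 = 0.09/0.45 = 0.2.
chi^2 = 0.163636 + 0.2 = 0.3636

0.3636


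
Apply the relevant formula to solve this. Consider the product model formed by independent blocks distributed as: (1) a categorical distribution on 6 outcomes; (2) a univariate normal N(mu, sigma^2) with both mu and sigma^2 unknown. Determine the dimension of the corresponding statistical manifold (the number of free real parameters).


The dimension of a statistical manifold equals the number of free
(independent) real parameters of the model. For a product of independent
blocks the parameter counts add.
- categorical on 6 outcomes (probabilities sum to 1): 6-1 = 5.
- normal (mu, sigma^2): 2.
Total = 5 + 2 = 7.
Dimension = 7

7


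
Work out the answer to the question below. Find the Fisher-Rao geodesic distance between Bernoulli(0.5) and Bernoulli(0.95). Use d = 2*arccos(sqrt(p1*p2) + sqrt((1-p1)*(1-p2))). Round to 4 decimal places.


Geodesic distance on Bernoulli manifold:
d(p1,p2) = 2*arccos(sqrt(p1*p2) + sqrt((1-p1)*(1-p2))).
sqrt(p1*p2) = sqrt(0.5*0.95) = 0.689202.
sqrt((1-p1)*(1-p2)) = sqrt(0.5*0.05) = 0.158114.
arg = 0.689202 + 0.158114 = 0.847316.
d = 2*arccos(0.847316) = 1.1198

1.1198


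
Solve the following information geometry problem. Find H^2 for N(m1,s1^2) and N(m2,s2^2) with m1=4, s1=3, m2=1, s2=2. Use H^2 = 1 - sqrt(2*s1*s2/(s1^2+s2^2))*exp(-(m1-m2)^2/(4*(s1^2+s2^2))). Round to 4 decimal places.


Squared Hellinger distance for Gaussians:
H^2 = 1 - sqrt(2*s1*s2/(s1^2+s2^2)) * exp(-(m1-m2)^2/(4*(s1^2+s2^2))).
s1^2 = 9, s2^2 = 4, s1^2+s2^2 = 13.
sqrt(2*3*2/(13)) = 0.960769.
(m1-m2)^2 = (3)^2 = 9.
exp(-9/(4*13)) = exp(-0.173077) = 0.841073.
H^2 = 1 - 0.960769*0.841073 = 0.1919

0.1919


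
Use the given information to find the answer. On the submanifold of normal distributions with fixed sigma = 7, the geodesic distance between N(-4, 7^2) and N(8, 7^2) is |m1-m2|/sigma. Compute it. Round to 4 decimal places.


On the fixed-variance normal subfamily, geodesic distance = |m1-m2|/sigma.
|-4 - 8| = 12.
sigma = 7.
d = 12/7 = 1.7143

1.7143


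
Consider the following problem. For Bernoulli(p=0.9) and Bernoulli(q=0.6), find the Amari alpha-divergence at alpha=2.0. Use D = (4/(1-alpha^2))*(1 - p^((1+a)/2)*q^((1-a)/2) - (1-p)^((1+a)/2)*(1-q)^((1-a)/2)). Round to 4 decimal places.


Amari alpha-divergence:
D = (4/(1-alpha^2))*(1 - p^((1+a)/2)*q^((1-a)/2) - (1-p)^((1+a)/2)*(1-q)^((1-a)/2)).
alpha = 2.0, p = 0.9, q = 0.6.
e1 = (1+alpha)/2 = 1.5, e2 = (1-alpha)/2 = -0.5.
t1 = p^e1 * q^e2 = 0.9^1.5 * 0.6^-0.5 = 1.10227.
t2 = (1-p)^e1 * (1-q)^e2 = 0.1^1.5 * 0.4^-0.5 = 0.05.
4/(1-alpha^2) = -1.333333.
D = -1.333333*(1 - 1.10227 - 0.05) = 0.2030

0.2030


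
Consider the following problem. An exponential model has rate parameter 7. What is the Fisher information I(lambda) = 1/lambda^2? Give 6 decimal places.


Fisher information for exponential: I(lambda) = 1/lambda^2.
lambda = 7, lambda^2 = 49.
I = 1/49 = 0.020408

0.020408


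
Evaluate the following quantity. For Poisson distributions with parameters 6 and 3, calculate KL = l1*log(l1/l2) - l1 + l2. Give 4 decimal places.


KL divergence for Poisson:
KL = l1*log(l1/l2) - l1 + l2.
l1 = 6, l2 = 3.
log(6/3) = 0.693147.
l1*log(l1/l2) = 6 * 0.693147 = 4.158883.
KL = 4.158883 - 6 + 3 = 1.1589

1.1589


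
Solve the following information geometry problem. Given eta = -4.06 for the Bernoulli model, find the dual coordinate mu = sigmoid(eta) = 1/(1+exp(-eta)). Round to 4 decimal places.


Dual coordinate (expectation parameter) for Bernoulli:
mu = 1/(1+exp(-eta)).
eta = -4.06.
exp(-eta) = exp(4.06) = 57.974311.
mu = 1/(1+57.974311) = 0.0170

0.0170


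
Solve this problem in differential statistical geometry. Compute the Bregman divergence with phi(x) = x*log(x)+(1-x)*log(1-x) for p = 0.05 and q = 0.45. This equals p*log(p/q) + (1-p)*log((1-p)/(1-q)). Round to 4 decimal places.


Bregman divergence with negative entropy generator:
D = p*log(p/q) + (1-p)*log((1-p)/(1-q)).
p = 0.05, q = 0.45.
p*log(p/q) = 0.05*log(0.05/0.45) = -0.109861.
(1-p)*log((1-p)/(1-q)) = 0.95*log(0.95/0.55) = 0.519217.
D = -0.109861 + 0.519217 = 0.4094

0.4094


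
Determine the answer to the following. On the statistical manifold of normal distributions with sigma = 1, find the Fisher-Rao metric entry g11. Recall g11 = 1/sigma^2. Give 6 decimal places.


For the 2-parameter normal family, the Fisher metric has:
  g11 = 1/sigma^2, g22 = 2/sigma^2.
sigma = 1, sigma^2 = 1.
g11 = 1.000000

1.000000


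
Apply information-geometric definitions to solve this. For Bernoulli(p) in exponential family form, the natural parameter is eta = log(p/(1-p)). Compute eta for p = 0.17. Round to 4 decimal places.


Natural parameter for Bernoulli: eta = log(p/(1-p)).
p = 0.17, 1-p = 0.83.
p/(1-p) = 0.204819.
eta = log(0.204819) = -1.5856

-1.5856


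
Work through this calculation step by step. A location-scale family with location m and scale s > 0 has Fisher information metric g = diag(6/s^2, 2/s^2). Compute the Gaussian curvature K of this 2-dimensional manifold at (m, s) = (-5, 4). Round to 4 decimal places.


The metric has the form g = (A dm^2 + B ds^2)/s^2 with A = 6, B = 2.
Substitute u = sqrt(A/B)*m: g = B*(du^2 + ds^2)/s^2, i.e. B times the
Poincare upper half-plane metric, which has constant Gaussian curvature -1.
Scaling a 2D metric by a constant c divides the Gaussian curvature by c,
so K = -1/B = -1/(2) = -0.5000 everywhere (the point (m, s) = (-5, 4) is irrelevant:
the curvature is constant).
The requested Gaussian curvature is K = -0.5000.

-0.5000


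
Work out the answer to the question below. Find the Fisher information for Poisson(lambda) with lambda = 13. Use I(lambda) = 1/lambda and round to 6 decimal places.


Fisher information for Poisson: I(lambda) = 1/lambda.
lambda = 13.
I(lambda) = 1/13 = 0.076923

0.076923


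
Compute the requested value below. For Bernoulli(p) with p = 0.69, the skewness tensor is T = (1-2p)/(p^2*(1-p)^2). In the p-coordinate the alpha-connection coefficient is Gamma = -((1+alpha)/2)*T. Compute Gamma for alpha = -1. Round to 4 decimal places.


Skewness (Amari-Chentsov) tensor: T = (1-2p)/(p^2*(1-p)^2).
p = 0.69, 1-2p = -0.38, p^2 = 0.4761, (1-p)^2 = 0.0961.
T = -0.38/(0.4761 * 0.0961) = -8.305428.
In the p-coordinate, Gamma^(alpha) = Gamma^(0) - (alpha/2)*T with Gamma^(0) = (1/2)*g'(p) = -T/2,
so Gamma^(alpha) = -((1+alpha)/2)*T.
alpha = -1, -(1+alpha)/2 = 0.0.
Gamma = 0.0 * -8.305428 = 0.0000

0.0000


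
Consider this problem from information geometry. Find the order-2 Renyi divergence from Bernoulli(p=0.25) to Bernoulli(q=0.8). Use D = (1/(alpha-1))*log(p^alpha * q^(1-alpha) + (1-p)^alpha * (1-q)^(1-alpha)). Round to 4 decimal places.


Renyi divergence of order alpha between Bernoulli distributions:
D = (1/(alpha-1))*log(p^alpha * q^(1-alpha) + (1-p)^alpha * (1-q)^(1-alpha)).
alpha = 2, p = 0.25, q = 0.8.
p^alpha * q^(1-alpha) = 0.25^2 * 0.8^-1 = 0.078125.
(1-p)^alpha * (1-q)^(1-alpha) = 0.75^2 * 0.2^-1 = 2.8125.
sum = 0.078125 + 2.8125 = 2.890625.
D = (1/1)*log(2.890625) = 1.0615

1.0615


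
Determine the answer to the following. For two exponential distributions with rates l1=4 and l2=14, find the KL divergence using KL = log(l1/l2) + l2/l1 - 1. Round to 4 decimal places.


KL divergence for exponential family:
KL = log(l1/l2) + l2/l1 - 1.
log(4/14) = -1.252763.
14/4 = 3.5.
KL = -1.252763 + 3.5 - 1 = 1.2472

1.2472


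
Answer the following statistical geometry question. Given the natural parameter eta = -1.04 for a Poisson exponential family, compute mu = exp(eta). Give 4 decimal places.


Expectation parameter for Poisson exponential family:
mu = exp(eta).
eta = -1.04.
mu = exp(-1.04) = 0.3535

0.3535


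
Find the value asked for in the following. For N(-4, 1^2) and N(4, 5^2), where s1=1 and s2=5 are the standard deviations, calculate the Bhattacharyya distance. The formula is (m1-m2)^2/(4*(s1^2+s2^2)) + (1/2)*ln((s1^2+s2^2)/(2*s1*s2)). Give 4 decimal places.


Bhattacharyya distance between two Gaussians:
DB = (m1-m2)^2/(4*(s1^2+s2^2)) + (1/2)*ln((s1^2+s2^2)/(2*s1*s2)).
(m1-m2)^2 = (-8)^2 = 64.
s1^2+s2^2 = 1 + 25 = 26.
term1 = 64/104 = 0.615385.
term2 = 0.5*ln(26/10.0) = 0.477756.
DB = 0.615385 + 0.477756 = 1.0931

1.0931


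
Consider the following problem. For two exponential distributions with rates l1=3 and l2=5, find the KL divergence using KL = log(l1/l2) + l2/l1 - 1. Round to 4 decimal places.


KL divergence for exponential family:
KL = log(l1/l2) + l2/l1 - 1.
log(3/5) = -0.510826.
5/3 = 1.666667.
KL = -0.510826 + 1.666667 - 1 = 0.1558

0.1558


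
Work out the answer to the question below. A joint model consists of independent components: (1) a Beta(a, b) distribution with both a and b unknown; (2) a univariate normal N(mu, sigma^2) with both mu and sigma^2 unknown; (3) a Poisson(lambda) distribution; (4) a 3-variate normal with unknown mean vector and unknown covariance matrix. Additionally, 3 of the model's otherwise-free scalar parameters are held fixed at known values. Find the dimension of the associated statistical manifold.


The dimension of a statistical manifold equals the number of free
(independent) real parameters of the model. For a product of independent
blocks the parameter counts add.
- Beta (a, b): 2.
- normal (mu, sigma^2): 2.
- Poisson (lambda): 1.
- 3-variate normal: 3 (mean) + 3*4/2 = 6 (symmetric covariance) = 9.
Total = 2 + 2 + 1 + 9 = 14.
3 parameter(s) fixed at known values: 14 - 3 = 11.
Dimension = 11

11


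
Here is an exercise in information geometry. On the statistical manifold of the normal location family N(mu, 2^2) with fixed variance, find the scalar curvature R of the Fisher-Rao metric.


This family has a single free parameter, so its statistical manifold
is 1-dimensional. The Riemann curvature tensor of any 1-dimensional
Riemannian manifold vanishes identically, so R = 0.

0


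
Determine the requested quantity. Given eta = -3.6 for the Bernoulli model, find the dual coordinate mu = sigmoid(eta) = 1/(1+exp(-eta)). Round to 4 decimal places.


Dual coordinate (expectation parameter) for Bernoulli:
mu = 1/(1+exp(-eta)).
eta = -3.6.
exp(-eta) = exp(3.6) = 36.598234.
mu = 1/(1+36.598234) = 0.0266

0.0266


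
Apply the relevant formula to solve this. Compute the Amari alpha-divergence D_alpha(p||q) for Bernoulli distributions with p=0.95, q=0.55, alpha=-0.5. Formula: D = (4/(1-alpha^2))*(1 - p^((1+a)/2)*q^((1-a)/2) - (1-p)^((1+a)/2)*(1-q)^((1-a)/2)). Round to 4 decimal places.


Amari alpha-divergence:
D = (4/(1-alpha^2))*(1 - p^((1+a)/2)*q^((1-a)/2) - (1-p)^((1+a)/2)*(1-q)^((1-a)/2)).
alpha = -0.5, p = 0.95, q = 0.55.
e1 = (1+alpha)/2 = 0.25, e2 = (1-alpha)/2 = 0.75.
t1 = p^e1 * q^e2 = 0.95^0.25 * 0.55^0.75 = 0.630526.
t2 = (1-p)^e1 * (1-q)^e2 = 0.05^0.25 * 0.45^0.75 = 0.259808.
4/(1-alpha^2) = 5.333333.
D = 5.333333*(1 - 0.630526 - 0.259808) = 0.5849

0.5849


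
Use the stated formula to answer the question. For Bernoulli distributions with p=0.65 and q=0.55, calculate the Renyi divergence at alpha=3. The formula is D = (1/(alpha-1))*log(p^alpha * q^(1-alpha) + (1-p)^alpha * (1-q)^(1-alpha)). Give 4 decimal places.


Renyi divergence of order alpha between Bernoulli distributions:
D = (1/(alpha-1))*log(p^alpha * q^(1-alpha) + (1-p)^alpha * (1-q)^(1-alpha)).
alpha = 3, p = 0.65, q = 0.55.
p^alpha * q^(1-alpha) = 0.65^3 * 0.55^-2 = 0.907851.
(1-p)^alpha * (1-q)^(1-alpha) = 0.35^3 * 0.45^-2 = 0.211728.
sum = 0.907851 + 0.211728 = 1.11958.
D = (1/2)*log(1.11958) = 0.0565

0.0565


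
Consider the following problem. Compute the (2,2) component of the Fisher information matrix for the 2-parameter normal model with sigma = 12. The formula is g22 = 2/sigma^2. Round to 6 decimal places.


For the 2-parameter normal family, the Fisher metric has:
  g11 = 1/sigma^2, g22 = 2/sigma^2.
sigma = 12, sigma^2 = 144.
g22 = 0.013889

0.013889


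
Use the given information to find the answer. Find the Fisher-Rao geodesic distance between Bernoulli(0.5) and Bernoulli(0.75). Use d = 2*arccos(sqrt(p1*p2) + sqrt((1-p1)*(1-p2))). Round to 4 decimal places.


Geodesic distance on Bernoulli manifold:
d(p1,p2) = 2*arccos(sqrt(p1*p2) + sqrt((1-p1)*(1-p2))).
sqrt(p1*p2) = sqrt(0.5*0.75) = 0.612372.
sqrt((1-p1)*(1-p2)) = sqrt(0.5*0.25) = 0.353553.
arg = 0.612372 + 0.353553 = 0.965926.
d = 2*arccos(0.965926) = 0.5236

0.5236


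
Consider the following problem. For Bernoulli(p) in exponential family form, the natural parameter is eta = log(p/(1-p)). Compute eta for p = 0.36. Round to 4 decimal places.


Natural parameter for Bernoulli: eta = log(p/(1-p)).
p = 0.36, 1-p = 0.64.
p/(1-p) = 0.5625.
eta = log(0.5625) = -0.5754

-0.5754


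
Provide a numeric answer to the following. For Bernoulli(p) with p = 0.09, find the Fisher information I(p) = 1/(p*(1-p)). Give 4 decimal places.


For Bernoulli(p), Fisher information is I(p) = 1/(p*(1-p)).
p = 0.09, 1-p = 0.91.
p*(1-p) = 0.0819.
I(p) = 1/0.0819 = 12.2100

12.2100


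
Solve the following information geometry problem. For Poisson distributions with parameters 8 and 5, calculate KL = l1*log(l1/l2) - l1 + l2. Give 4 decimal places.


KL divergence for Poisson:
KL = l1*log(l1/l2) - l1 + l2.
l1 = 8, l2 = 5.
log(8/5) = 0.470004.
l1*log(l1/l2) = 8 * 0.470004 = 3.760029.
KL = 3.760029 - 8 + 5 = 0.7600

0.7600


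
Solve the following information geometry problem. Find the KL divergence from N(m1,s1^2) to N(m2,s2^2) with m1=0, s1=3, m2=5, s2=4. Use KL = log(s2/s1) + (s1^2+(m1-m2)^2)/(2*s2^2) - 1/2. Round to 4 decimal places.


KL divergence between normal distributions:
KL = log(s2/s1) + (s1^2 + (m1-m2)^2)/(2*s2^2) - 1/2.
log(4/3) = 0.287682.
(3^2 + (0-5)^2)/(2*4^2) = (9 + 25)/32 = 1.0625.
KL = 0.287682 + 1.0625 - 0.5 = 0.8502

0.8502


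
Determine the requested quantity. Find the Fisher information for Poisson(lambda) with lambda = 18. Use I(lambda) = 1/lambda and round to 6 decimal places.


Fisher information for Poisson: I(lambda) = 1/lambda.
lambda = 18.
I(lambda) = 1/18 = 0.055556

0.055556


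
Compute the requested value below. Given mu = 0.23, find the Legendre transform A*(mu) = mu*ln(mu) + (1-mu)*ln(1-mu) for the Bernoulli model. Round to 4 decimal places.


Legendre transform for Bernoulli:
A*(mu) = mu*log(mu) + (1-mu)*log(1-mu).
mu = 0.23, 1-mu = 0.77.
mu*log(mu) = 0.23*log(0.23) = -0.338025.
(1-mu)*log(1-mu) = 0.77*log(0.77) = -0.201251.
A* = -0.338025 + -0.201251 = -0.5393

-0.5393


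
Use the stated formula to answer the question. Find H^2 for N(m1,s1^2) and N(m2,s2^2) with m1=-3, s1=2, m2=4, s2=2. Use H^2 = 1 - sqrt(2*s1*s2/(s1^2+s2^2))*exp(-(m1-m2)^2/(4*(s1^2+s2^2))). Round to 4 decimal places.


Squared Hellinger distance for Gaussians:
H^2 = 1 - sqrt(2*s1*s2/(s1^2+s2^2)) * exp(-(m1-m2)^2/(4*(s1^2+s2^2))).
s1^2 = 4, s2^2 = 4, s1^2+s2^2 = 8.
sqrt(2*2*2/(8)) = 1.0.
(m1-m2)^2 = (-7)^2 = 49.
exp(-49/(4*8)) = exp(-1.53125) = 0.216265.
H^2 = 1 - 1.0*0.216265 = 0.7837

0.7837
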